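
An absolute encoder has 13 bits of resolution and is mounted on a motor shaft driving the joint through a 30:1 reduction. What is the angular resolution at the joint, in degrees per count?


counts = 2^13 = 8192
effective counts at joint = 8192 * 30 = 245760
resolution = 360 / 245760
= 0.0015 deg/count


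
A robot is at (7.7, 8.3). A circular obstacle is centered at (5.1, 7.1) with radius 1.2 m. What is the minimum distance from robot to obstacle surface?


center_dist = sqrt((7.7-5.1)^2 + (8.3-7.1)^2)
= sqrt(6.76 + 1.44)
= 2.8636
min_dist = center_dist - radius = 2.8636 - 1.2 = 1.6636 m


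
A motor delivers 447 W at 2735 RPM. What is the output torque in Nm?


omega = 2735 * 2*pi/60 = 286.4085 rad/s
tau = P / omega = 447 / 286.4085
= 1.5607 Nm


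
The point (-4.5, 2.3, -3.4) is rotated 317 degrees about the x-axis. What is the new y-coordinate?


Rotation about x-axis: y' = y*cos(theta) - z*sin(theta)
= 2.3 * 0.7314 - -3.4 * -0.682
= -0.6367


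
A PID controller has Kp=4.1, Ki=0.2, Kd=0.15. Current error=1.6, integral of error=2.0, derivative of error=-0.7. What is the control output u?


u = Kp*e + Ki*int(e) + Kd*de/dt
= 4.1*1.6 + 0.2*2.0 + 0.15*(-0.7)
= 6.56 + 0.4 + -0.105
= 6.855


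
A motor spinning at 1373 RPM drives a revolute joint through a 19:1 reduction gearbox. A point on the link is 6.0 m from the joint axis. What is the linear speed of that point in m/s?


omega_motor = 1373 * 2*pi/60 = 143.7802 rad/s
omega_joint = omega_motor / 19 = 7.5674 rad/s
v = omega_joint * r = 7.5674 * 6.0
= 45.4043 m/s


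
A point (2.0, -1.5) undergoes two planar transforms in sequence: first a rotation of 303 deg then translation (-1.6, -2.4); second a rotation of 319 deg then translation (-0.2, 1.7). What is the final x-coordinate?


After transform 1:
x1 = cos(303)*2.0 - sin(303)*-1.5 + -1.6 = -1.7687
y1 = sin(303)*2.0 + cos(303)*-1.5 + -2.4 = -4.8943
After transform 2:
x2 = cos(319)*-1.7687 - sin(319)*-4.8943 + -0.2
= -4.7458


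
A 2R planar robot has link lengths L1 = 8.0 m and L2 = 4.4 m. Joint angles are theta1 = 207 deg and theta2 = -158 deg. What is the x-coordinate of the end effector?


Convert angles to radians: theta1 = 3.6128, theta2 = -2.7576
x = L1*cos(theta1) + L2*cos(theta1+theta2)
x = -7.1281 + 2.8867
x = -4.2414


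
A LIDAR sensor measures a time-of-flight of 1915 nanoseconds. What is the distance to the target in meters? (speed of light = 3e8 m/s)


tof = 1915 ns = 1.915e-06 s
dist = c * tof / 2
= 3e8 * 1.915e-06 / 2
= 287.25 m


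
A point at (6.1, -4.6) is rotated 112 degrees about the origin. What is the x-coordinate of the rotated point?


x' = x*cos(theta) - y*sin(theta)
cos(112 deg) = -0.3746, sin(112 deg) = 0.9272
x' = 6.1 * -0.3746 - -4.6 * 0.9272
= -2.2851 - -4.265
= 1.9799


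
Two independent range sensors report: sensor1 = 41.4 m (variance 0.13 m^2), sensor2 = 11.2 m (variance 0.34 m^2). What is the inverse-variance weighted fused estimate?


w1 = (1/var1) / (1/var1 + 1/var2)
   = 7.6923 / (7.6923 + 2.9412) = 0.7234
w2 = 1 - w1 = 0.2766
fused = w1*s1 + w2*s2 = 29.9489 + 3.0979
= 33.0468 m


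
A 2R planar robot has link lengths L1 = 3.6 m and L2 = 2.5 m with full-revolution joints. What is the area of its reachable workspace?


r_max = L1 + L2 = 6.1 m
r_min = |L1 - L2| = 1.1 m
Area = pi*(r_max^2 - r_min^2)
= pi*(37.21 - 1.21)
= pi * 36.0
= 113.0973 m^2


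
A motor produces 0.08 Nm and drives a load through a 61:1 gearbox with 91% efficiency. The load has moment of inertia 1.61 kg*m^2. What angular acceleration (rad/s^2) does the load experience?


tau_out = tau_motor * N * eta
= 0.08 * 61 * 0.91 = 4.4408 Nm
alpha = tau_out / I = 4.4408 / 1.61
= 2.7583 rad/s^2


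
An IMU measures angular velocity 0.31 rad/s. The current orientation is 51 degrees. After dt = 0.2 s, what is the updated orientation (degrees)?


delta_theta = w * dt = 0.31 * 0.2 = 0.062 rad
= 3.5523 deg
theta_new = 51 + 3.5523 = 54.5523 deg


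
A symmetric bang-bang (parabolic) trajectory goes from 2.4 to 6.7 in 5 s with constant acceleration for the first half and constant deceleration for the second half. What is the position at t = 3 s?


Symmetric rest-to-rest: each phase covers (pf-p0)/2 in time T/2. 0.5*a*(T/2)^2 = (pf-p0)/2 => a = 4*(pf-p0)/T^2
a = 4*(6.7-2.4)/5^2 = 0.688
t = 3 is in the deceleration phase (t > T/2).
p = pf - 0.5*a*(T-t)^2 = 6.7 - 0.5*0.688*2^2
= 5.324


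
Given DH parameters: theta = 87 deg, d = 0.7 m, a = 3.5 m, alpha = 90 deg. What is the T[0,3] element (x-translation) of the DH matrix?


T[0,3] = a * cos(theta)
= 3.5 * cos(87 deg)
= 3.5 * 0.0523
= 0.1832


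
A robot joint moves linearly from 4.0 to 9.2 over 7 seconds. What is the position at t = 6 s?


s = t/T = 6/7 = 0.8571
p(t) = p0 + (pf-p0)*s
= 4.0 + (9.2 - 4.0) * 0.8571
= 8.4571


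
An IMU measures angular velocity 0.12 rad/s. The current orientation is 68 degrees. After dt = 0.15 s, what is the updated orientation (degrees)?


delta_theta = w * dt = 0.12 * 0.15 = 0.018 rad
= 1.0313 deg
theta_new = 68 + 1.0313 = 69.0313 deg


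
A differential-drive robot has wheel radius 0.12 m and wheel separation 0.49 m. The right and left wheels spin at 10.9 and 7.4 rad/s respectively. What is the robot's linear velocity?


vR = r*wR = 0.12*10.9 = 1.308 m/s
vL = r*wL = 0.12*7.4 = 0.888 m/s
v = (vR+vL)/2 = 1.098 m/s
omega = (vR-vL)/L = 0.8571 rad/s
linear velocity = 1.098 m/s


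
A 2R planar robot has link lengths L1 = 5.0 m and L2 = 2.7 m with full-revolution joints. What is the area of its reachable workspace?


r_max = L1 + L2 = 7.7 m
r_min = |L1 - L2| = 2.3 m
Area = pi*(r_max^2 - r_min^2)
= pi*(59.29 - 5.29)
= pi * 54.0
= 169.646 m^2


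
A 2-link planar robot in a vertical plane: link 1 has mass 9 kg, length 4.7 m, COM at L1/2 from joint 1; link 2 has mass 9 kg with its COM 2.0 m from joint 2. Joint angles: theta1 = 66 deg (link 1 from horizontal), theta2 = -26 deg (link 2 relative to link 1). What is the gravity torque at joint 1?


Horizontal distance from joint 1 to link-1 COM:
  x_c1 = (L1/2)*cos(t1) = 2.35 * 0.4067 = 0.9558 m
Horizontal distance from joint 1 to link-2 COM:
  x_c2 = L1*cos(t1) + Lc2*cos(t1+t2)
       = 4.7*0.4067 + 2.0*0.766 = 3.4438 m
tau1 = m1*g*x_c1 + m2*g*x_c2
     = 9*9.81*0.9558 + 9*9.81*3.4438
     = 84.3903 + 304.0488
     = 388.4391 Nm


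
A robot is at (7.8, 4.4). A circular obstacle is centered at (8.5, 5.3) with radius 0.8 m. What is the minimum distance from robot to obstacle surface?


center_dist = sqrt((7.8-8.5)^2 + (4.4-5.3)^2)
= sqrt(0.49 + 0.81)
= 1.1402
min_dist = center_dist - radius = 1.1402 - 0.8 = 0.3402 m


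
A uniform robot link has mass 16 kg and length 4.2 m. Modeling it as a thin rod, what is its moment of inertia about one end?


I = (1/3) * m * L^2
= (1/3) * 16 * 4.2^2
= 0.333333 * 16 * 17.64
= 94.08 kg*m^2


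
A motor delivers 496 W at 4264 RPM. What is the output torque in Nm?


omega = 4264 * 2*pi/60 = 446.525 rad/s
tau = P / omega = 496 / 446.525
= 1.1108 Nm


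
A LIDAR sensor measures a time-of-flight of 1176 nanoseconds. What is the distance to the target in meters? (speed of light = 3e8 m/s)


tof = 1176 ns = 1.176e-06 s
dist = c * tof / 2
= 3e8 * 1.176e-06 / 2
= 176.4 m


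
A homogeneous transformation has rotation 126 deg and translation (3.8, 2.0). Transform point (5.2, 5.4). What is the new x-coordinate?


x' = cos(theta)*px - sin(theta)*py + tx
= -0.5878*5.2 - 0.809*5.4 + 3.8
= -3.6252


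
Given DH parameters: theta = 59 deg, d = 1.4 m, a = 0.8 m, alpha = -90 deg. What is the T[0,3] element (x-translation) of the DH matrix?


T[0,3] = a * cos(theta)
= 0.8 * cos(59 deg)
= 0.8 * 0.515
= 0.412


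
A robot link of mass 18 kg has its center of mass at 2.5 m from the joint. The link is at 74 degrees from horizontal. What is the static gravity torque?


tau = m*g*L*cos(angle)
= 18 * 9.81 * 2.5 * cos(74 deg)
= 18 * 9.81 * 2.5 * 0.2756
= 121.6801 Nm


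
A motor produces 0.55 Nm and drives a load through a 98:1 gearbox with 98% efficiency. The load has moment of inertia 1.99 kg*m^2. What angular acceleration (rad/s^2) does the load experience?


tau_out = tau_motor * N * eta
= 0.55 * 98 * 0.98 = 52.822 Nm
alpha = tau_out / I = 52.822 / 1.99
= 26.5437 rad/s^2


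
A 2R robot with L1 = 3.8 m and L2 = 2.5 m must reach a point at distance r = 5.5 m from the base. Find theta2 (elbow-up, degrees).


cos(theta2) = (r^2 - L1^2 - L2^2) / (2*L1*L2)
cos(theta2) = (30.25 - 14.44 - 6.25) / 19.0
cos(theta2) = 0.503158
theta2 = 59.7909 degrees


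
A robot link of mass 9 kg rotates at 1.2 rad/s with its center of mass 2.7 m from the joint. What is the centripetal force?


F = m * omega^2 * r
= 9 * 1.2^2 * 2.7
= 9 * 1.44 * 2.7
= 34.992 N


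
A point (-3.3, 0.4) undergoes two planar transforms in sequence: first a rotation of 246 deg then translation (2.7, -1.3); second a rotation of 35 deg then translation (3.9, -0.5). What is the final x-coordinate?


After transform 1:
x1 = cos(246)*-3.3 - sin(246)*0.4 + 2.7 = 4.4076
y1 = sin(246)*-3.3 + cos(246)*0.4 + -1.3 = 1.552
After transform 2:
x2 = cos(35)*4.4076 - sin(35)*1.552 + 3.9
= 6.6203


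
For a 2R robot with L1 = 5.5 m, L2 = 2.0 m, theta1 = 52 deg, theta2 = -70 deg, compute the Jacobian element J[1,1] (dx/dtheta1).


J[1,1] = -L1*sin(t1) - L2*sin(t1+t2)
= -5.5*sin(52) - 2.0*sin(-18)
= -3.716


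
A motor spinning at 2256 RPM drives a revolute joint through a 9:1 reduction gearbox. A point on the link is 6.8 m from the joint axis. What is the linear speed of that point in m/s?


omega_motor = 2256 * 2*pi/60 = 236.2478 rad/s
omega_joint = omega_motor / 9 = 26.2498 rad/s
v = omega_joint * r = 26.2498 * 6.8
= 178.4983 m/s


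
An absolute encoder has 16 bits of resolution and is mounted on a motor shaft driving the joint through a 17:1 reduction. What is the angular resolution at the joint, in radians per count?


counts = 2^16 = 65536
effective counts at joint = 65536 * 17 = 1114112
resolution = 2*pi / 1114112
= 5.6396e-06 rad/count


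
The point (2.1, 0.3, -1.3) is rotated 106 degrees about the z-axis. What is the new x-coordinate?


Rotation about z-axis: x' = x*cos(theta) - y*sin(theta)
= 2.1 * -0.2756 - 0.3 * 0.9613
= -0.8672


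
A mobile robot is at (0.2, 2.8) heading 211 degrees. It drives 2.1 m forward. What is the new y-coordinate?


y_new = y0 + d*sin(theta)
= 2.8 + 2.1*sin(211)
= 2.8 + -1.0816
= 1.7184


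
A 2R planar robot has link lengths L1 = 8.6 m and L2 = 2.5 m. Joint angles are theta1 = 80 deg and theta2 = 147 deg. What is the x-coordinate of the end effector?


Convert angles to radians: theta1 = 1.3963, theta2 = 2.5656
x = L1*cos(theta1) + L2*cos(theta1+theta2)
x = 1.4934 + -1.705
x = -0.2116


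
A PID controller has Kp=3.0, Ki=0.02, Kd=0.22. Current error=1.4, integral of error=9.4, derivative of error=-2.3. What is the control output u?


u = Kp*e + Ki*int(e) + Kd*de/dt
= 3.0*1.4 + 0.02*9.4 + 0.22*(-2.3)
= 4.2 + 0.188 + -0.506
= 3.882


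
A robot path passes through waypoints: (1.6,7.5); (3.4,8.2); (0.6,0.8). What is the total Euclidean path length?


Segment lengths:
  seg1 = sqrt((1.8)^2 + (0.7)^2) = 1.9313
  seg2 = sqrt((-2.8)^2 + (-7.4)^2) = 7.912
Total = 9.8433


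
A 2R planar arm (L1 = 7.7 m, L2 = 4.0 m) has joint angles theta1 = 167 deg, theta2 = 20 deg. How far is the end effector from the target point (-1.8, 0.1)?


End effector via forward kinematics:
x = L1*cos(t1) + L2*cos(t1+t2) = -11.4728
y = L1*sin(t1) + L2*sin(t1+t2) = 1.2446
Distance to target:
d = sqrt((-1.8 - -11.4728)^2 + (0.1 - 1.2446)^2)
= sqrt(93.5637 + 1.3102)
= 9.7403 m


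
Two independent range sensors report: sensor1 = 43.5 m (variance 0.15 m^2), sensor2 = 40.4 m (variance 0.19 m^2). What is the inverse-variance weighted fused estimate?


w1 = (1/var1) / (1/var1 + 1/var2)
   = 6.6667 / (6.6667 + 5.2632) = 0.5588
w2 = 1 - w1 = 0.4412
fused = w1*s1 + w2*s2 = 24.3088 + 17.8235
= 42.1324 m


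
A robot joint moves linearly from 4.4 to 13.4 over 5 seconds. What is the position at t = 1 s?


s = t/T = 1/5 = 0.2
p(t) = p0 + (pf-p0)*s
= 4.4 + (13.4 - 4.4) * 0.2
= 6.2


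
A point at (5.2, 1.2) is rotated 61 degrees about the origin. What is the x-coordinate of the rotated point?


x' = x*cos(theta) - y*sin(theta)
cos(61 deg) = 0.4848, sin(61 deg) = 0.8746
x' = 5.2 * 0.4848 - 1.2 * 0.8746
= 2.521 - 1.0495
= 1.4715


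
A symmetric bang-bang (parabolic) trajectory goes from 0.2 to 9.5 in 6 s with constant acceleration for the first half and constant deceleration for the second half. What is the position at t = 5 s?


Symmetric rest-to-rest: each phase covers (pf-p0)/2 in time T/2. 0.5*a*(T/2)^2 = (pf-p0)/2 => a = 4*(pf-p0)/T^2
a = 4*(9.5-0.2)/6^2 = 1.0333
t = 5 is in the deceleration phase (t > T/2).
p = pf - 0.5*a*(T-t)^2 = 9.5 - 0.5*1.0333*1^2
= 8.9833


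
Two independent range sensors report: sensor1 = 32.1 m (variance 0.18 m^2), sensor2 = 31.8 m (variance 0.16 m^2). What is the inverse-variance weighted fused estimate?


w1 = (1/var1) / (1/var1 + 1/var2)
   = 5.5556 / (5.5556 + 6.25) = 0.4706
w2 = 1 - w1 = 0.5294
fused = w1*s1 + w2*s2 = 15.1059 + 16.8353
= 31.9412 m


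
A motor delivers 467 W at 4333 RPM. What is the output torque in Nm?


omega = 4333 * 2*pi/60 = 453.7507 rad/s
tau = P / omega = 467 / 453.7507
= 1.0292 Nm


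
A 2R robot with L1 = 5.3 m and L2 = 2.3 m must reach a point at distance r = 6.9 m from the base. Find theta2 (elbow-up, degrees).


cos(theta2) = (r^2 - L1^2 - L2^2) / (2*L1*L2)
cos(theta2) = (47.61 - 28.09 - 5.29) / 24.38
cos(theta2) = 0.583675
theta2 = 54.2905 degrees


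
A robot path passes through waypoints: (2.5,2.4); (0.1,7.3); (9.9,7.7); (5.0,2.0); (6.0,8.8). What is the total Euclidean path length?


Segment lengths:
  seg1 = sqrt((-2.4)^2 + (4.9)^2) = 5.4562
  seg2 = sqrt((9.8)^2 + (0.4)^2) = 9.8082
  seg3 = sqrt((-4.9)^2 + (-5.7)^2) = 7.5166
  seg4 = sqrt((1.0)^2 + (6.8)^2) = 6.8731
Total = 29.6541


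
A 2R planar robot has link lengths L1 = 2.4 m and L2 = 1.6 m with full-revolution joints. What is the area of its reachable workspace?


r_max = L1 + L2 = 4.0 m
r_min = |L1 - L2| = 0.8 m
Area = pi*(r_max^2 - r_min^2)
= pi*(16.0 - 0.64)
= pi * 15.36
= 48.2549 m^2


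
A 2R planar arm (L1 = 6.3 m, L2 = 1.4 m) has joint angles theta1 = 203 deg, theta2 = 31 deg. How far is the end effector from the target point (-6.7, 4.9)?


End effector via forward kinematics:
x = L1*cos(t1) + L2*cos(t1+t2) = -6.6221
y = L1*sin(t1) + L2*sin(t1+t2) = -3.5942
Distance to target:
d = sqrt((-6.7 - -6.6221)^2 + (4.9 - -3.5942)^2)
= sqrt(0.0061 + 72.1519)
= 8.4946 m


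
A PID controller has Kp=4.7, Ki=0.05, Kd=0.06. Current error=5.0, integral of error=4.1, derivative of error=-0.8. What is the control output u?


u = Kp*e + Ki*int(e) + Kd*de/dt
= 4.7*5.0 + 0.05*4.1 + 0.06*(-0.8)
= 23.5 + 0.205 + -0.048
= 23.657


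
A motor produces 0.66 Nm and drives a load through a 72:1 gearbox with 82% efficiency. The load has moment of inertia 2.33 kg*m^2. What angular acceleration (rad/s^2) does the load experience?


tau_out = tau_motor * N * eta
= 0.66 * 72 * 0.82 = 38.9664 Nm
alpha = tau_out / I = 38.9664 / 2.33
= 16.7238 rad/s^2


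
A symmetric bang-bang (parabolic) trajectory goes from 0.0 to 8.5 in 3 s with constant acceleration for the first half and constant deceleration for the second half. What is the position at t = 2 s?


Symmetric rest-to-rest: each phase covers (pf-p0)/2 in time T/2. 0.5*a*(T/2)^2 = (pf-p0)/2 => a = 4*(pf-p0)/T^2
a = 4*(8.5-0.0)/3^2 = 3.7778
t = 2 is in the deceleration phase (t > T/2).
p = pf - 0.5*a*(T-t)^2 = 8.5 - 0.5*3.7778*1^2
= 6.6111


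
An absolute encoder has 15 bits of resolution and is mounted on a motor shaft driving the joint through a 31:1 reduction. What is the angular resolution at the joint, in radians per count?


counts = 2^15 = 32768
effective counts at joint = 32768 * 31 = 1015808
resolution = 2*pi / 1015808
= 6.1854e-06 rad/count


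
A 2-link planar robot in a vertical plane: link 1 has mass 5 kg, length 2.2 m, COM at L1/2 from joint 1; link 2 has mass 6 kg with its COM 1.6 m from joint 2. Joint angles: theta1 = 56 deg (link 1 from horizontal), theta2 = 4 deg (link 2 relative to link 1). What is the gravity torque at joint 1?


Horizontal distance from joint 1 to link-1 COM:
  x_c1 = (L1/2)*cos(t1) = 1.1 * 0.5592 = 0.6151 m
Horizontal distance from joint 1 to link-2 COM:
  x_c2 = L1*cos(t1) + Lc2*cos(t1+t2)
       = 2.2*0.5592 + 1.6*0.5 = 2.0302 m
tau1 = m1*g*x_c1 + m2*g*x_c2
     = 5*9.81*0.6151 + 6*9.81*2.0302
     = 30.1713 + 119.499
     = 149.6703 Nm


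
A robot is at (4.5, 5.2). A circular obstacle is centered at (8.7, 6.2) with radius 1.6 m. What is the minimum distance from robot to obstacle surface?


center_dist = sqrt((4.5-8.7)^2 + (5.2-6.2)^2)
= sqrt(17.64 + 1.0)
= 4.3174
min_dist = center_dist - radius = 4.3174 - 1.6 = 2.7174 m


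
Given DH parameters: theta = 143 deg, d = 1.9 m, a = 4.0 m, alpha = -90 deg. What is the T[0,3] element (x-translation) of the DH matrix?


T[0,3] = a * cos(theta)
= 4.0 * cos(143 deg)
= 4.0 * -0.7986
= -3.1945


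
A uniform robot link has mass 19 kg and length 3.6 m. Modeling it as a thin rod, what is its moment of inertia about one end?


I = (1/3) * m * L^2
= (1/3) * 19 * 3.6^2
= 0.333333 * 19 * 12.96
= 82.08 kg*m^2


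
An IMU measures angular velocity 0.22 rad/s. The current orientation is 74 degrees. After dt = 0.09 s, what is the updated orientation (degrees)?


delta_theta = w * dt = 0.22 * 0.09 = 0.0198 rad
= 1.1345 deg
theta_new = 74 + 1.1345 = 75.1345 deg


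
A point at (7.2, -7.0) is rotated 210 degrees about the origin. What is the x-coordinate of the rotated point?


x' = x*cos(theta) - y*sin(theta)
cos(210 deg) = -0.866, sin(210 deg) = -0.5
x' = 7.2 * -0.866 - -7.0 * -0.5
= -6.2354 - 3.5
= -9.7354


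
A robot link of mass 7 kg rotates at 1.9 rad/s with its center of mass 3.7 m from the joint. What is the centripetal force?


F = m * omega^2 * r
= 7 * 1.9^2 * 3.7
= 7 * 3.61 * 3.7
= 93.499 N


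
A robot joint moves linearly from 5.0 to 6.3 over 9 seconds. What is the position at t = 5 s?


s = t/T = 5/9 = 0.5556
p(t) = p0 + (pf-p0)*s
= 5.0 + (6.3 - 5.0) * 0.5556
= 5.7222


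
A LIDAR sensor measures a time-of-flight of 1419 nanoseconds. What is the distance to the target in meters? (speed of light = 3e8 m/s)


tof = 1419 ns = 1.419e-06 s
dist = c * tof / 2
= 3e8 * 1.419e-06 / 2
= 212.85 m


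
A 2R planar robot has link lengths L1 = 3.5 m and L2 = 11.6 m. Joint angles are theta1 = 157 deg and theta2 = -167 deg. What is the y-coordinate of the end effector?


Convert angles to radians: theta1 = 2.7402, theta2 = -2.9147
y = L1*sin(theta1) + L2*sin(theta1+theta2)
y = 1.3676 + -2.0143
y = -0.6468


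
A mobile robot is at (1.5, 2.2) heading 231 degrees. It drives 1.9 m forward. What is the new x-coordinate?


x_new = x0 + d*cos(theta)
= 1.5 + 1.9*cos(231)
= 1.5 + -1.1957
= 0.3043


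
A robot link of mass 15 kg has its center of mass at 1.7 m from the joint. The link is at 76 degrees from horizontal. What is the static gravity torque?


tau = m*g*L*cos(angle)
= 15 * 9.81 * 1.7 * cos(76 deg)
= 15 * 9.81 * 1.7 * 0.2419
= 60.518 Nm


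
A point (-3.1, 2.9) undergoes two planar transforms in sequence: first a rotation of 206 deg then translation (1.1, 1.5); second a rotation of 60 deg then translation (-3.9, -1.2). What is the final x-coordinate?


After transform 1:
x1 = cos(206)*-3.1 - sin(206)*2.9 + 1.1 = 5.1575
y1 = sin(206)*-3.1 + cos(206)*2.9 + 1.5 = 0.2524
After transform 2:
x2 = cos(60)*5.1575 - sin(60)*0.2524 + -3.9
= -1.5399


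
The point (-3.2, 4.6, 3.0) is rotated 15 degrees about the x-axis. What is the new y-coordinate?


Rotation about x-axis: y' = y*cos(theta) - z*sin(theta)
= 4.6 * 0.9659 - 3.0 * 0.2588
= 3.6668


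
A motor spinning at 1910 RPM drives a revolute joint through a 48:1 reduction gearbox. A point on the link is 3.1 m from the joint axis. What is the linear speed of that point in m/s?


omega_motor = 1910 * 2*pi/60 = 200.0147 rad/s
omega_joint = omega_motor / 48 = 4.167 rad/s
v = omega_joint * r = 4.167 * 3.1
= 12.9176 m/s


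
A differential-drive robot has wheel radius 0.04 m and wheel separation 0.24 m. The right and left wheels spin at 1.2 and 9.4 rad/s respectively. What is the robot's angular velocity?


vR = r*wR = 0.04*1.2 = 0.048 m/s
vL = r*wL = 0.04*9.4 = 0.376 m/s
v = (vR+vL)/2 = 0.212 m/s
omega = (vR-vL)/L = -1.3667 rad/s
angular velocity = -1.3667 rad/s


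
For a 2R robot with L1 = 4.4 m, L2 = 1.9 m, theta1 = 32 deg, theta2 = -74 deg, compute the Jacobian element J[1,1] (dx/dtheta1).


J[1,1] = -L1*sin(t1) - L2*sin(t1+t2)
= -4.4*sin(32) - 1.9*sin(-42)
= -1.0603


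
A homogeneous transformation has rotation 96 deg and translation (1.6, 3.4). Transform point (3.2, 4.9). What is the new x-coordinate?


x' = cos(theta)*px - sin(theta)*py + tx
= -0.1045*3.2 - 0.9945*4.9 + 1.6
= -3.6076


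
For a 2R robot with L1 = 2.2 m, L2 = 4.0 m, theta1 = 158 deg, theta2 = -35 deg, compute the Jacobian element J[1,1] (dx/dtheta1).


J[1,1] = -L1*sin(t1) - L2*sin(t1+t2)
= -2.2*sin(158) - 4.0*sin(123)
= -4.1788


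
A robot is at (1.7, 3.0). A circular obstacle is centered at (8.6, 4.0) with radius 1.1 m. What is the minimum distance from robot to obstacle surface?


center_dist = sqrt((1.7-8.6)^2 + (3.0-4.0)^2)
= sqrt(47.61 + 1.0)
= 6.9721
min_dist = center_dist - radius = 6.9721 - 1.1 = 5.8721 m


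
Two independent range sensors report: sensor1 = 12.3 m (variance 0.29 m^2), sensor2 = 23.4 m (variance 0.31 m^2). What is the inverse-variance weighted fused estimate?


w1 = (1/var1) / (1/var1 + 1/var2)
   = 3.4483 / (3.4483 + 3.2258) = 0.5167
w2 = 1 - w1 = 0.4833
fused = w1*s1 + w2*s2 = 6.355 + 11.31
= 17.665 m


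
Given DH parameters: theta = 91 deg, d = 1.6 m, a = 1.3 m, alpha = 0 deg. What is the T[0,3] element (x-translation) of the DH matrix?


T[0,3] = a * cos(theta)
= 1.3 * cos(91 deg)
= 1.3 * -0.0175
= -0.0227


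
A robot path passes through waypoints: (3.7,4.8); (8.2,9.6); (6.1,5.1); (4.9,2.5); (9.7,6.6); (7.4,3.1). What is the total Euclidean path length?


Segment lengths:
  seg1 = sqrt((4.5)^2 + (4.8)^2) = 6.5795
  seg2 = sqrt((-2.1)^2 + (-4.5)^2) = 4.9659
  seg3 = sqrt((-1.2)^2 + (-2.6)^2) = 2.8636
  seg4 = sqrt((4.8)^2 + (4.1)^2) = 6.3127
  seg5 = sqrt((-2.3)^2 + (-3.5)^2) = 4.1881
Total = 24.9097


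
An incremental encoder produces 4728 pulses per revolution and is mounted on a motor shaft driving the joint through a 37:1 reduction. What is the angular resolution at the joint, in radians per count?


counts per rev = 4728
effective counts at joint = 4728 * 37 = 174936
resolution = 2*pi / 174936
= 3.5917e-05 rad/count


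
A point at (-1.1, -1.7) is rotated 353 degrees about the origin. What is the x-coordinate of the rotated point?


x' = x*cos(theta) - y*sin(theta)
cos(353 deg) = 0.9925, sin(353 deg) = -0.1219
x' = -1.1 * 0.9925 - -1.7 * -0.1219
= -1.0918 - 0.2072
= -1.299


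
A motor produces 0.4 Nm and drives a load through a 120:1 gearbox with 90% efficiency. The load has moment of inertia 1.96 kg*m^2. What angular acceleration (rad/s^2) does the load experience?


tau_out = tau_motor * N * eta
= 0.4 * 120 * 0.9 = 43.2 Nm
alpha = tau_out / I = 43.2 / 1.96
= 22.0408 rad/s^2


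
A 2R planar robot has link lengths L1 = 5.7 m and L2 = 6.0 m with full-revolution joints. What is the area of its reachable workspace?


r_max = L1 + L2 = 11.7 m
r_min = |L1 - L2| = 0.3 m
Area = pi*(r_max^2 - r_min^2)
= pi*(136.89 - 0.09)
= pi * 136.8
= 429.7699 m^2


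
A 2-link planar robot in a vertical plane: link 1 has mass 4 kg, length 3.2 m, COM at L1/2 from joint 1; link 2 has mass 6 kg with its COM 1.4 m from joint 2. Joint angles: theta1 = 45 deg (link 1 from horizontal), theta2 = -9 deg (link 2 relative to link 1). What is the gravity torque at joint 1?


Horizontal distance from joint 1 to link-1 COM:
  x_c1 = (L1/2)*cos(t1) = 1.6 * 0.7071 = 1.1314 m
Horizontal distance from joint 1 to link-2 COM:
  x_c2 = L1*cos(t1) + Lc2*cos(t1+t2)
       = 3.2*0.7071 + 1.4*0.809 = 3.3954 m
tau1 = m1*g*x_c1 + m2*g*x_c2
     = 4*9.81*1.1314 + 6*9.81*3.3954
     = 44.395 + 199.8512
     = 244.2462 Nm


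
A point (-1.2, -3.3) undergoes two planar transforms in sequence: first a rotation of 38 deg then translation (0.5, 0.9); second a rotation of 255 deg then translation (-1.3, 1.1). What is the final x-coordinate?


After transform 1:
x1 = cos(38)*-1.2 - sin(38)*-3.3 + 0.5 = 1.5861
y1 = sin(38)*-1.2 + cos(38)*-3.3 + 0.9 = -2.4392
After transform 2:
x2 = cos(255)*1.5861 - sin(255)*-2.4392 + -1.3
= -4.0666


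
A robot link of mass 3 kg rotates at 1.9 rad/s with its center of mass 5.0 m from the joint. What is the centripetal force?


F = m * omega^2 * r
= 3 * 1.9^2 * 5.0
= 3 * 3.61 * 5.0
= 54.15 N


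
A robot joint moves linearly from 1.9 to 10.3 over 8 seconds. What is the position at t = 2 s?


s = t/T = 2/8 = 0.25
p(t) = p0 + (pf-p0)*s
= 1.9 + (10.3 - 1.9) * 0.25
= 4.0


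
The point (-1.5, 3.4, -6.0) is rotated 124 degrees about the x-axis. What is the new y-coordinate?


Rotation about x-axis: y' = y*cos(theta) - z*sin(theta)
= 3.4 * -0.5592 - -6.0 * 0.829
= 3.073


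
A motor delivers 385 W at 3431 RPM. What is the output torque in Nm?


omega = 3431 * 2*pi/60 = 359.2935 rad/s
tau = P / omega = 385 / 359.2935
= 1.0715 Nm


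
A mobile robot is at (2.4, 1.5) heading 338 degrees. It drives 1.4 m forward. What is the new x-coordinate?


x_new = x0 + d*cos(theta)
= 2.4 + 1.4*cos(338)
= 2.4 + 1.2981
= 3.6981


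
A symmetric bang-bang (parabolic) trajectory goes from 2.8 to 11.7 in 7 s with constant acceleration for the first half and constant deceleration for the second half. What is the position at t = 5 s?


Symmetric rest-to-rest: each phase covers (pf-p0)/2 in time T/2. 0.5*a*(T/2)^2 = (pf-p0)/2 => a = 4*(pf-p0)/T^2
a = 4*(11.7-2.8)/7^2 = 0.7265
t = 5 is in the deceleration phase (t > T/2).
p = pf - 0.5*a*(T-t)^2 = 11.7 - 0.5*0.7265*2^2
= 10.2469


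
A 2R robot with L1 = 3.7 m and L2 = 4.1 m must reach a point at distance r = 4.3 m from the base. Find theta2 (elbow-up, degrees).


cos(theta2) = (r^2 - L1^2 - L2^2) / (2*L1*L2)
cos(theta2) = (18.49 - 13.69 - 16.81) / 30.34
cos(theta2) = -0.395847
theta2 = 113.3188 degrees


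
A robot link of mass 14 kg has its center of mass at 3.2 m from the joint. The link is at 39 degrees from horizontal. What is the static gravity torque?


tau = m*g*L*cos(angle)
= 14 * 9.81 * 3.2 * cos(39 deg)
= 14 * 9.81 * 3.2 * 0.7771
= 341.5463 Nm


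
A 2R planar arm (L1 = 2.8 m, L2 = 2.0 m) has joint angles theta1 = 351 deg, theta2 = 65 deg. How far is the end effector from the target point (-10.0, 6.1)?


End effector via forward kinematics:
x = L1*cos(t1) + L2*cos(t1+t2) = 3.8839
y = L1*sin(t1) + L2*sin(t1+t2) = 1.2201
Distance to target:
d = sqrt((-10.0 - 3.8839)^2 + (6.1 - 1.2201)^2)
= sqrt(192.763 + 23.8138)
= 14.7166 m


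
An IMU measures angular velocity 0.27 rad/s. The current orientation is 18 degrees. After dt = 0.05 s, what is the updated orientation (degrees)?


delta_theta = w * dt = 0.27 * 0.05 = 0.0135 rad
= 0.7735 deg
theta_new = 18 + 0.7735 = 18.7735 deg


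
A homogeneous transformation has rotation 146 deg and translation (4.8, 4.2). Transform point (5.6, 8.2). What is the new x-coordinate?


x' = cos(theta)*px - sin(theta)*py + tx
= -0.829*5.6 - 0.5592*8.2 + 4.8
= -4.428


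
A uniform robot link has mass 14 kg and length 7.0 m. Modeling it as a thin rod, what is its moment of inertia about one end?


I = (1/3) * m * L^2
= (1/3) * 14 * 7.0^2
= 0.333333 * 14 * 49.0
= 228.6667 kg*m^2


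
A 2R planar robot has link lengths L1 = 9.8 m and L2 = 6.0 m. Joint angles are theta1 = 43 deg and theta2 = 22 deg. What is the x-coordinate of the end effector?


Convert angles to radians: theta1 = 0.7505, theta2 = 0.384
x = L1*cos(theta1) + L2*cos(theta1+theta2)
x = 7.1673 + 2.5357
x = 9.703


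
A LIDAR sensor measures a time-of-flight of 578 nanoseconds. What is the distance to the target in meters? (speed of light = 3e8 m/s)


tof = 578 ns = 5.78e-07 s
dist = c * tof / 2
= 3e8 * 5.78e-07 / 2
= 86.7 m


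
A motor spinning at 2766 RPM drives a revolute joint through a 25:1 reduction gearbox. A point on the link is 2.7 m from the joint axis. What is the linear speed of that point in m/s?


omega_motor = 2766 * 2*pi/60 = 289.6548 rad/s
omega_joint = omega_motor / 25 = 11.5862 rad/s
v = omega_joint * r = 11.5862 * 2.7
= 31.2827 m/s


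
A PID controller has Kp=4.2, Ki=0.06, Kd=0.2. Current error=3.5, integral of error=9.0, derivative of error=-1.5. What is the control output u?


u = Kp*e + Ki*int(e) + Kd*de/dt
= 4.2*3.5 + 0.06*9.0 + 0.2*(-1.5)
= 14.7 + 0.54 + -0.3
= 14.94


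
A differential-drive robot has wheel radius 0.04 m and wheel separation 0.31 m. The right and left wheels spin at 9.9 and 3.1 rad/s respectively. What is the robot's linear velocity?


vR = r*wR = 0.04*9.9 = 0.396 m/s
vL = r*wL = 0.04*3.1 = 0.124 m/s
v = (vR+vL)/2 = 0.26 m/s
omega = (vR-vL)/L = 0.8774 rad/s
linear velocity = 0.26 m/s


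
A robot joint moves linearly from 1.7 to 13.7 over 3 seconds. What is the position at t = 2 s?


s = t/T = 2/3 = 0.6667
p(t) = p0 + (pf-p0)*s
= 1.7 + (13.7 - 1.7) * 0.6667
= 9.7


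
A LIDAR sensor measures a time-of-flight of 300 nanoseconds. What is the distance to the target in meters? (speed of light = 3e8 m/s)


tof = 300 ns = 3e-07 s
dist = c * tof / 2
= 3e8 * 3e-07 / 2
= 45.0 m


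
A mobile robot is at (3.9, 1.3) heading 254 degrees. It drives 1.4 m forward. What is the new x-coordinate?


x_new = x0 + d*cos(theta)
= 3.9 + 1.4*cos(254)
= 3.9 + -0.3859
= 3.5141


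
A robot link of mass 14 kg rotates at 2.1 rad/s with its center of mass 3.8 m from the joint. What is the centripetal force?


F = m * omega^2 * r
= 14 * 2.1^2 * 3.8
= 14 * 4.41 * 3.8
= 234.612 N


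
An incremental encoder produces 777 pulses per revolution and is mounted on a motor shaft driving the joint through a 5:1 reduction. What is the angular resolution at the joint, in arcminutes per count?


counts per rev = 777
effective counts at joint = 777 * 5 = 3885
resolution = 360*60 / 3885
= 5.5598 arcmin/count


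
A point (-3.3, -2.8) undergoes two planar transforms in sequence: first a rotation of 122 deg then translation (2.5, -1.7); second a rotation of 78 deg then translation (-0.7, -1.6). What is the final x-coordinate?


After transform 1:
x1 = cos(122)*-3.3 - sin(122)*-2.8 + 2.5 = 6.6233
y1 = sin(122)*-3.3 + cos(122)*-2.8 + -1.7 = -3.0148
After transform 2:
x2 = cos(78)*6.6233 - sin(78)*-3.0148 + -0.7
= 3.626


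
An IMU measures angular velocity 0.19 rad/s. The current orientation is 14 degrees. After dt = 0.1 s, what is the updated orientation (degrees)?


delta_theta = w * dt = 0.19 * 0.1 = 0.019 rad
= 1.0886 deg
theta_new = 14 + 1.0886 = 15.0886 deg


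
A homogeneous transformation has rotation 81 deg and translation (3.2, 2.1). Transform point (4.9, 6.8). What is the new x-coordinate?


x' = cos(theta)*px - sin(theta)*py + tx
= 0.1564*4.9 - 0.9877*6.8 + 3.2
= -2.7498


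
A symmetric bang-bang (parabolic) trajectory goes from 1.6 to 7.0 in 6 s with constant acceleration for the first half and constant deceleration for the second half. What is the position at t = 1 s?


Symmetric rest-to-rest: each phase covers (pf-p0)/2 in time T/2. 0.5*a*(T/2)^2 = (pf-p0)/2 => a = 4*(pf-p0)/T^2
a = 4*(7.0-1.6)/6^2 = 0.6
t = 1 is in the acceleration phase (t <= T/2).
p = p0 + 0.5*a*t^2 = 1.6 + 0.5*0.6*1^2
= 1.9


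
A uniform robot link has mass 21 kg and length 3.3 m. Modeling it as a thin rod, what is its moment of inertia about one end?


I = (1/3) * m * L^2
= (1/3) * 21 * 3.3^2
= 0.333333 * 21 * 10.89
= 76.23 kg*m^2


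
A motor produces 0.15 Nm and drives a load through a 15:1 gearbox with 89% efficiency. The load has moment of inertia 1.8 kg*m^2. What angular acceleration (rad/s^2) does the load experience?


tau_out = tau_motor * N * eta
= 0.15 * 15 * 0.89 = 2.0025 Nm
alpha = tau_out / I = 2.0025 / 1.8
= 1.1125 rad/s^2


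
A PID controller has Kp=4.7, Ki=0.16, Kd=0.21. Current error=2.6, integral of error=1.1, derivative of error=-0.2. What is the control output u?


u = Kp*e + Ki*int(e) + Kd*de/dt
= 4.7*2.6 + 0.16*1.1 + 0.21*(-0.2)
= 12.22 + 0.176 + -0.042
= 12.354


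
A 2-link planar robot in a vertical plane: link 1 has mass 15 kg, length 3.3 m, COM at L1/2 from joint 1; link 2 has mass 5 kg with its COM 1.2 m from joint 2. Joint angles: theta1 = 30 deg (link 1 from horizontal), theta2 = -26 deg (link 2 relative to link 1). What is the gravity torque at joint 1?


Horizontal distance from joint 1 to link-1 COM:
  x_c1 = (L1/2)*cos(t1) = 1.65 * 0.866 = 1.4289 m
Horizontal distance from joint 1 to link-2 COM:
  x_c2 = L1*cos(t1) + Lc2*cos(t1+t2)
       = 3.3*0.866 + 1.2*0.9976 = 4.055 m
tau1 = m1*g*x_c1 + m2*g*x_c2
     = 15*9.81*1.4289 + 5*9.81*4.055
     = 210.2688 + 198.8958
     = 409.1646 Nm


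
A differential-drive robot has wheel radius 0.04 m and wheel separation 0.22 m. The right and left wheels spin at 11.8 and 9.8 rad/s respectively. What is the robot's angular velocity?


vR = r*wR = 0.04*11.8 = 0.472 m/s
vL = r*wL = 0.04*9.8 = 0.392 m/s
v = (vR+vL)/2 = 0.432 m/s
omega = (vR-vL)/L = 0.3636 rad/s
angular velocity = 0.3636 rad/s


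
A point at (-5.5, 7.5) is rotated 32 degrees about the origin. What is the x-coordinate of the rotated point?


x' = x*cos(theta) - y*sin(theta)
cos(32 deg) = 0.848, sin(32 deg) = 0.5299
x' = -5.5 * 0.848 - 7.5 * 0.5299
= -4.6643 - 3.9744
= -8.6387


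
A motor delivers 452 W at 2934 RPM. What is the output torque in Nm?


omega = 2934 * 2*pi/60 = 307.2478 rad/s
tau = P / omega = 452 / 307.2478
= 1.4711 Nm


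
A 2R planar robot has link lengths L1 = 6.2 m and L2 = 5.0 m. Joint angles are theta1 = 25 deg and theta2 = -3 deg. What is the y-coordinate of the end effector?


Convert angles to radians: theta1 = 0.4363, theta2 = -0.0524
y = L1*sin(theta1) + L2*sin(theta1+theta2)
y = 2.6202 + 1.873
y = 4.4933


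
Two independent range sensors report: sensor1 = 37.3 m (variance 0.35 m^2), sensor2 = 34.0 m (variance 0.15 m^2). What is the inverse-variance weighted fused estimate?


w1 = (1/var1) / (1/var1 + 1/var2)
   = 2.8571 / (2.8571 + 6.6667) = 0.3
w2 = 1 - w1 = 0.7
fused = w1*s1 + w2*s2 = 11.19 + 23.8
= 34.99 m


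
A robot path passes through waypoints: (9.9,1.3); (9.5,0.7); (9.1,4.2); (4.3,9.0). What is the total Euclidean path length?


Segment lengths:
  seg1 = sqrt((-0.4)^2 + (-0.6)^2) = 0.7211
  seg2 = sqrt((-0.4)^2 + (3.5)^2) = 3.5228
  seg3 = sqrt((-4.8)^2 + (4.8)^2) = 6.7882
Total = 11.0321


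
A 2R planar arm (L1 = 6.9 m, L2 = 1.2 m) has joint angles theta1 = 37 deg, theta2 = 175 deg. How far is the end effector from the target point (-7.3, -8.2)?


End effector via forward kinematics:
x = L1*cos(t1) + L2*cos(t1+t2) = 4.4929
y = L1*sin(t1) + L2*sin(t1+t2) = 3.5166
Distance to target:
d = sqrt((-7.3 - 4.4929)^2 + (-8.2 - 3.5166)^2)
= sqrt(139.0731 + 137.2792)
= 16.6238 m


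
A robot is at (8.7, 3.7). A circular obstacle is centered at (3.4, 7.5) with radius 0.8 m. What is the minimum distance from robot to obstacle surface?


center_dist = sqrt((8.7-3.4)^2 + (3.7-7.5)^2)
= sqrt(28.09 + 14.44)
= 6.5215
min_dist = center_dist - radius = 6.5215 - 0.8 = 5.7215 m


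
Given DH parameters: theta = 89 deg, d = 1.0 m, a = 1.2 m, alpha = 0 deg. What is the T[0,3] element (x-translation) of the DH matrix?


T[0,3] = a * cos(theta)
= 1.2 * cos(89 deg)
= 1.2 * 0.0175
= 0.0209


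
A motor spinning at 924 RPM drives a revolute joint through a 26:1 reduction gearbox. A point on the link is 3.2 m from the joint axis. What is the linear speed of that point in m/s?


omega_motor = 924 * 2*pi/60 = 96.7611 rad/s
omega_joint = omega_motor / 26 = 3.7216 rad/s
v = omega_joint * r = 3.7216 * 3.2
= 11.9091 m/s


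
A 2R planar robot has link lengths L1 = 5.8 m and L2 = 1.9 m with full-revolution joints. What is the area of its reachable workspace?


r_max = L1 + L2 = 7.7 m
r_min = |L1 - L2| = 3.9 m
Area = pi*(r_max^2 - r_min^2)
= pi*(59.29 - 15.21)
= pi * 44.08
= 138.4814 m^2


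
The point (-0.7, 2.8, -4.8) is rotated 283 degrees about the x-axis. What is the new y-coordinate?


Rotation about x-axis: y' = y*cos(theta) - z*sin(theta)
= 2.8 * 0.225 - -4.8 * -0.9744
= -4.0471


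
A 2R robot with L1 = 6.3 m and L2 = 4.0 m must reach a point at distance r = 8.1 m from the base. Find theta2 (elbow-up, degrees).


cos(theta2) = (r^2 - L1^2 - L2^2) / (2*L1*L2)
cos(theta2) = (65.61 - 39.69 - 16.0) / 50.4
cos(theta2) = 0.196825
theta2 = 78.6486 degrees


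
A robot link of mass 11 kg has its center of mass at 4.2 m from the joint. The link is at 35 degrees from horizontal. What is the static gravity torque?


tau = m*g*L*cos(angle)
= 11 * 9.81 * 4.2 * cos(35 deg)
= 11 * 9.81 * 4.2 * 0.8192
= 371.2577 Nm


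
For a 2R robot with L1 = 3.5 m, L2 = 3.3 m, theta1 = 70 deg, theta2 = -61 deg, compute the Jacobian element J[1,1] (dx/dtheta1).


J[1,1] = -L1*sin(t1) - L2*sin(t1+t2)
= -3.5*sin(70) - 3.3*sin(9)
= -3.8052


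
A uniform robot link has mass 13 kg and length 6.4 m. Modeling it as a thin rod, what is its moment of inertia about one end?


I = (1/3) * m * L^2
= (1/3) * 13 * 6.4^2
= 0.333333 * 13 * 40.96
= 177.4933 kg*m^2


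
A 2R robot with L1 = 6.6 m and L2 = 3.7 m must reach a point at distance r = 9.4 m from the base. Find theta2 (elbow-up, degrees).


cos(theta2) = (r^2 - L1^2 - L2^2) / (2*L1*L2)
cos(theta2) = (88.36 - 43.56 - 13.69) / 48.84
cos(theta2) = 0.636978
theta2 = 50.4332 degrees


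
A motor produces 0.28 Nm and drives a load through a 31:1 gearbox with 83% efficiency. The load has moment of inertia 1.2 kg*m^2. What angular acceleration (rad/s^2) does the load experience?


tau_out = tau_motor * N * eta
= 0.28 * 31 * 0.83 = 7.2044 Nm
alpha = tau_out / I = 7.2044 / 1.2
= 6.0037 rad/s^2


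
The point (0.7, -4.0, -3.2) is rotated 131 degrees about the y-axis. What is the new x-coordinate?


Rotation about y-axis: x' = x*cos(theta) + z*sin(theta)
= 0.7 * -0.6561 + -3.2 * 0.7547
= -2.8743


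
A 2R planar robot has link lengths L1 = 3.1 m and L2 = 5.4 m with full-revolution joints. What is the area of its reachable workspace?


r_max = L1 + L2 = 8.5 m
r_min = |L1 - L2| = 2.3 m
Area = pi*(r_max^2 - r_min^2)
= pi*(72.25 - 5.29)
= pi * 66.96
= 210.361 m^2


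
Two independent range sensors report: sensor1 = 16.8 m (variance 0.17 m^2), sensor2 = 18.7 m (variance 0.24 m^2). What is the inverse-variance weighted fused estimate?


w1 = (1/var1) / (1/var1 + 1/var2)
   = 5.8824 / (5.8824 + 4.1667) = 0.5854
w2 = 1 - w1 = 0.4146
fused = w1*s1 + w2*s2 = 9.8341 + 7.7537
= 17.5878 m


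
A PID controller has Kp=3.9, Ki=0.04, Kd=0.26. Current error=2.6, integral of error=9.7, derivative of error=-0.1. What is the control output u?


u = Kp*e + Ki*int(e) + Kd*de/dt
= 3.9*2.6 + 0.04*9.7 + 0.26*(-0.1)
= 10.14 + 0.388 + -0.026
= 10.502


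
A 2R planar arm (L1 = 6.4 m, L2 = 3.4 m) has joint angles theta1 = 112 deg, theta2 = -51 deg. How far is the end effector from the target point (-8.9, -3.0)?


End effector via forward kinematics:
x = L1*cos(t1) + L2*cos(t1+t2) = -0.7491
y = L1*sin(t1) + L2*sin(t1+t2) = 8.9077
Distance to target:
d = sqrt((-8.9 - -0.7491)^2 + (-3.0 - 8.9077)^2)
= sqrt(66.4367 + 141.7929)
= 14.4302 m


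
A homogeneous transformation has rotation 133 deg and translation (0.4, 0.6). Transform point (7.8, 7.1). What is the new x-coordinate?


x' = cos(theta)*px - sin(theta)*py + tx
= -0.682*7.8 - 0.7314*7.1 + 0.4
= -10.1122
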